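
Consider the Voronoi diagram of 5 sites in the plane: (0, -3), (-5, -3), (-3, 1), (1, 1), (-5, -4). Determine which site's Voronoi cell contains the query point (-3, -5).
Nearest site = (-5, -4)

The Voronoi cell of site s contains exactly those query points closer to s than to any other site. Compute squared distances from q = (-3, -5) to each site:
  (-5 − -3)² + (-4 − -5)² = 5
  (-5 − -3)² + (-3 − -5)² = 8
  (0 − -3)² + (-3 − -5)² = 13
  (-3 − -3)² + (1 − -5)² = 36
  (1 − -3)² + (1 − -5)² = 52
Minimum is attained by (-5, -4), so q lies in its Voronoi cell.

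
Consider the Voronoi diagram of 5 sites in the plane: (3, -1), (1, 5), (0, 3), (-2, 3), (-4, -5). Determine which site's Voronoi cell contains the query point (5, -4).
Nearest site = (3, -1)

The Voronoi cell of site s contains exactly those query points closer to s than to any other site. Compute squared distances from q = (5, -4) to each site:
  (3 − 5)² + (-1 − -4)² = 13
  (0 − 5)² + (3 − -4)² = 74
  (-4 − 5)² + (-5 − -4)² = 82
  (1 − 5)² + (5 − -4)² = 97
  (-2 − 5)² + (3 − -4)² = 98
Minimum is attained by (3, -1), so q lies in its Voronoi cell.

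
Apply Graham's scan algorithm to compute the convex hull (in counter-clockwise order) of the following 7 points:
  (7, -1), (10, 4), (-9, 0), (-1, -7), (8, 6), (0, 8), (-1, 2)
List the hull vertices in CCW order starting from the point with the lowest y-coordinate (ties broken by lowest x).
Hull (CCW) = [(-1, -7), (7, -1), (10, 4), (8, 6), (0, 8), (-9, 0)]

Graham scan procedure:
  1. Find the pivot p₀ = point with lowest y (tie → lowest x): (-1, -7).
  2. Sort the remaining points by polar angle around p₀.
  3. Walk through sorted points, maintaining a stack; pop the top while the last three entries make a non-left turn (cross product ≤ 0).
  4. Final stack is the convex hull in CCW order: (-1, -7), (7, -1), (10, 4), (8, 6), (0, 8), (-9, 0).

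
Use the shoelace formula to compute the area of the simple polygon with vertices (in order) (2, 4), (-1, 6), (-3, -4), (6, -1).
Area = 91/2

Shoelace formula: Area = (1/2) |Σ_i (x_i · y_{i+1} − x_{i+1} · y_i)| (indices mod n). Compute each cross term:
  (2)(6) − (-1)(4) = 16
  (-1)(-4) − (-3)(6) = 22
  (-3)(-1) − (6)(-4) = 27
  (6)(4) − (2)(-1) = 26
Sum = 91, so (signed) Area = 91/2 = 91/2, |Area| = 91/2.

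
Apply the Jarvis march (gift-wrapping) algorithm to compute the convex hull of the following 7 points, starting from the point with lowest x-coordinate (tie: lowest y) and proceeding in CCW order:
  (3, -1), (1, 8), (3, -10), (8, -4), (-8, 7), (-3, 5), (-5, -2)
Hull (CCW) = [(-8, 7), (-5, -2), (3, -10), (8, -4), (1, 8)]

Jarvis march: at each step, from the current hull vertex p, select the next vertex q as the point such that every other point lies strictly to the left of (or on) the directed line p → q. (Equivalently: for every other point r, the cross product (q − p) × (r − p) ≥ 0.)
Starting point (lowest x, tie lowest y): (-8, 7). Wrap until returning to start. Resulting hull: (-8, 7), (-5, -2), (3, -10), (8, -4), (1, 8).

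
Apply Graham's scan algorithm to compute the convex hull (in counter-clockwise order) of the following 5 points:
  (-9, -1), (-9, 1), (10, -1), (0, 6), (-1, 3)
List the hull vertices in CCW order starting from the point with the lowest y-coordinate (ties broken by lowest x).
Hull (CCW) = [(-9, -1), (10, -1), (0, 6), (-9, 1)]

Graham scan procedure:
  1. Find the pivot p₀ = point with lowest y (tie → lowest x): (-9, -1).
  2. Sort the remaining points by polar angle around p₀.
  3. Walk through sorted points, maintaining a stack; pop the top while the last three entries make a non-left turn (cross product ≤ 0).
  4. Final stack is the convex hull in CCW order: (-9, -1), (10, -1), (0, 6), (-9, 1).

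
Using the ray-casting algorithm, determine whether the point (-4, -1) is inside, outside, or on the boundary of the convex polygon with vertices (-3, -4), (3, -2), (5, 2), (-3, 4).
The point (-4, -1) lies strictly outside the polygon

Cast a horizontal ray to the right from the query point and count how many polygon edges it crosses (each edge strictly once or zero times, handled with the usual half-open convention). 
Parity of crossings → even ⇒ outside.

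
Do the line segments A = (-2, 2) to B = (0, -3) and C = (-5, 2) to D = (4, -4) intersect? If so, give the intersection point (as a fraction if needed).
Yes; intersection at (-10/11, -8/11) (t = 6/11 on AB, s = 5/11 on CD)

Parametrize AB as A + t(B − A) = (-2 + 2 t, 2 + -5 t) and CD as C + s(D − C) = (-5 + 9 s, 2 + -6 s). Solve the linear system for (t, s). Determinant = -33 ≠ 0, so a unique intersection of the containing lines exists. Solution: t = 6/11, s = 5/11 — both in [0, 1], so the segments cross. Intersection point: (-10/11, -8/11).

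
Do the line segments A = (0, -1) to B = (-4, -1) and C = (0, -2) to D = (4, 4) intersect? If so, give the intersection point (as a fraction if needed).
No (intersection of containing lines falls outside at least one segment)

Parametrize and solve: t = -1/6, s = 1/6. At least one of these is outside [0, 1], so the segments do not intersect.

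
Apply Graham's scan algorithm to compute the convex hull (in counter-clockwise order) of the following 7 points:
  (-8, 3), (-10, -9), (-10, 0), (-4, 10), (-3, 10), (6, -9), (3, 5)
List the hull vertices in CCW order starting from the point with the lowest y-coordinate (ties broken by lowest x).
Hull (CCW) = [(-10, -9), (6, -9), (3, 5), (-3, 10), (-4, 10), (-10, 0)]

Graham scan procedure:
  1. Find the pivot p₀ = point with lowest y (tie → lowest x): (-10, -9).
  2. Sort the remaining points by polar angle around p₀.
  3. Walk through sorted points, maintaining a stack; pop the top while the last three entries make a non-left turn (cross product ≤ 0).
  4. Final stack is the convex hull in CCW order: (-10, -9), (6, -9), (3, 5), (-3, 10), (-4, 10), (-10, 0).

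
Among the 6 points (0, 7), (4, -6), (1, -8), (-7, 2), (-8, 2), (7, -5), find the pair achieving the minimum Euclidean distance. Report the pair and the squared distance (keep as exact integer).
Pair = ((-7, 2), (-8, 2)); squared distance = 1

Compute all C(6, 2) = 15 pairwise squared distances (x_i − x_j)² + (y_i − y_j)². The minimum is 1, attained by the pair ((-7, 2), (-8, 2)).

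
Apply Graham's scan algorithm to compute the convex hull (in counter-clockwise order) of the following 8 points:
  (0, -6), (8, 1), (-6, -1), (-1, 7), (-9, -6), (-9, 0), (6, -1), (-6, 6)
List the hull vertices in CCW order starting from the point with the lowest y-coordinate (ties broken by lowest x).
Hull (CCW) = [(-9, -6), (0, -6), (6, -1), (8, 1), (-1, 7), (-6, 6), (-9, 0)]

Graham scan procedure:
  1. Find the pivot p₀ = point with lowest y (tie → lowest x): (-9, -6).
  2. Sort the remaining points by polar angle around p₀.
  3. Walk through sorted points, maintaining a stack; pop the top while the last three entries make a non-left turn (cross product ≤ 0).
  4. Final stack is the convex hull in CCW order: (-9, -6), (0, -6), (6, -1), (8, 1), (-1, 7), (-6, 6), (-9, 0).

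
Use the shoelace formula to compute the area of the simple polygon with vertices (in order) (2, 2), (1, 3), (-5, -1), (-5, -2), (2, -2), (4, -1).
Area = 53/2

Shoelace formula: Area = (1/2) |Σ_i (x_i · y_{i+1} − x_{i+1} · y_i)| (indices mod n). Compute each cross term:
  (2)(3) − (1)(2) = 4
  (1)(-1) − (-5)(3) = 14
  (-5)(-2) − (-5)(-1) = 5
  (-5)(-2) − (2)(-2) = 14
  (2)(-1) − (4)(-2) = 6
  (4)(2) − (2)(-1) = 10
Sum = 53, so (signed) Area = 53/2 = 53/2, |Area| = 53/2.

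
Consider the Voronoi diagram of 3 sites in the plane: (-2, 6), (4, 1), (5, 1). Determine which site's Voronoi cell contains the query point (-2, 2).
Nearest site = (-2, 6)

The Voronoi cell of site s contains exactly those query points closer to s than to any other site. Compute squared distances from q = (-2, 2) to each site:
  (-2 − -2)² + (6 − 2)² = 16
  (4 − -2)² + (1 − 2)² = 37
  (5 − -2)² + (1 − 2)² = 50
Minimum is attained by (-2, 6), so q lies in its Voronoi cell.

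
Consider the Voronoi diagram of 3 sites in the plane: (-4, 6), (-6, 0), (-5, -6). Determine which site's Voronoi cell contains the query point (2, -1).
Nearest site = (-6, 0)

The Voronoi cell of site s contains exactly those query points closer to s than to any other site. Compute squared distances from q = (2, -1) to each site:
  (-6 − 2)² + (0 − -1)² = 65
  (-5 − 2)² + (-6 − -1)² = 74
  (-4 − 2)² + (6 − -1)² = 85
Minimum is attained by (-6, 0), so q lies in its Voronoi cell.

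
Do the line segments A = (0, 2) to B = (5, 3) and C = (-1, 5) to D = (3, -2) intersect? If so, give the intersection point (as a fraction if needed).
Yes; intersection at (25/39, 83/39) (t = 5/39 on AB, s = 16/39 on CD)

Parametrize AB as A + t(B − A) = (0 + 5 t, 2 + 1 t) and CD as C + s(D − C) = (-1 + 4 s, 5 + -7 s). Solve the linear system for (t, s). Determinant = 39 ≠ 0, so a unique intersection of the containing lines exists. Solution: t = 5/39, s = 16/39 — both in [0, 1], so the segments cross. Intersection point: (25/39, 83/39).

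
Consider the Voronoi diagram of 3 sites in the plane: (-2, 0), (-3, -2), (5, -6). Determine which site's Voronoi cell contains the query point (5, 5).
Nearest site = (-2, 0)

The Voronoi cell of site s contains exactly those query points closer to s than to any other site. Compute squared distances from q = (5, 5) to each site:
  (-2 − 5)² + (0 − 5)² = 74
  (-3 − 5)² + (-2 − 5)² = 113
  (5 − 5)² + (-6 − 5)² = 121
Minimum is attained by (-2, 0), so q lies in its Voronoi cell.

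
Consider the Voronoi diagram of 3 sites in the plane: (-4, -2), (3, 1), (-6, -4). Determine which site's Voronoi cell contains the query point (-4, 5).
Nearest site = (-4, -2)

The Voronoi cell of site s contains exactly those query points closer to s than to any other site. Compute squared distances from q = (-4, 5) to each site:
  (-4 − -4)² + (-2 − 5)² = 49
  (3 − -4)² + (1 − 5)² = 65
  (-6 − -4)² + (-4 − 5)² = 85
Minimum is attained by (-4, -2), so q lies in its Voronoi cell.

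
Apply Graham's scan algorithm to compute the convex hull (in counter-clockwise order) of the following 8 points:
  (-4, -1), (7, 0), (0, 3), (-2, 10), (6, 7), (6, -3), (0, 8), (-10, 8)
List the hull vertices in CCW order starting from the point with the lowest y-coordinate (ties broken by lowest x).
Hull (CCW) = [(6, -3), (7, 0), (6, 7), (-2, 10), (-10, 8), (-4, -1)]

Graham scan procedure:
  1. Find the pivot p₀ = point with lowest y (tie → lowest x): (6, -3).
  2. Sort the remaining points by polar angle around p₀.
  3. Walk through sorted points, maintaining a stack; pop the top while the last three entries make a non-left turn (cross product ≤ 0).
  4. Final stack is the convex hull in CCW order: (6, -3), (7, 0), (6, 7), (-2, 10), (-10, 8), (-4, -1).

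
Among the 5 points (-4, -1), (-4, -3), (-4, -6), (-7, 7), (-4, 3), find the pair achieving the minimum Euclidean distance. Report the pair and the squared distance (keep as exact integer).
Pair = ((-4, -1), (-4, -3)); squared distance = 4

Compute all C(5, 2) = 10 pairwise squared distances (x_i − x_j)² + (y_i − y_j)². The minimum is 4, attained by the pair ((-4, -1), (-4, -3)).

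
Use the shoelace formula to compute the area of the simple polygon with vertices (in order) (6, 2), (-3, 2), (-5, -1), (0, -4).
Area = 75/2

Shoelace formula: Area = (1/2) |Σ_i (x_i · y_{i+1} − x_{i+1} · y_i)| (indices mod n). Compute each cross term:
  (6)(2) − (-3)(2) = 18
  (-3)(-1) − (-5)(2) = 13
  (-5)(-4) − (0)(-1) = 20
  (0)(2) − (6)(-4) = 24
Sum = 75, so (signed) Area = 75/2 = 75/2, |Area| = 75/2.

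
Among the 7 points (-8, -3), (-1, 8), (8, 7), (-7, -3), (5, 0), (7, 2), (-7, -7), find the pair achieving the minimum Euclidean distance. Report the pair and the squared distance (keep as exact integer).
Pair = ((-8, -3), (-7, -3)); squared distance = 1

Compute all C(7, 2) = 21 pairwise squared distances (x_i − x_j)² + (y_i − y_j)². The minimum is 1, attained by the pair ((-8, -3), (-7, -3)).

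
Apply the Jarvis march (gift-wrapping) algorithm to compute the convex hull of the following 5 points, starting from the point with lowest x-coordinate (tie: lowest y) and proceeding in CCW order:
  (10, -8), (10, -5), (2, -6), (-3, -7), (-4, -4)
Hull (CCW) = [(-4, -4), (-3, -7), (10, -8), (10, -5)]

Jarvis march: at each step, from the current hull vertex p, select the next vertex q as the point such that every other point lies strictly to the left of (or on) the directed line p → q. (Equivalently: for every other point r, the cross product (q − p) × (r − p) ≥ 0.)
Starting point (lowest x, tie lowest y): (-4, -4). Wrap until returning to start. Resulting hull: (-4, -4), (-3, -7), (10, -8), (10, -5).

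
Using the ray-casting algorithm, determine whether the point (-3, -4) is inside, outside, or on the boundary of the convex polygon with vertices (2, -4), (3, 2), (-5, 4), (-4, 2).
The point (-3, -4) lies strictly outside the polygon

Cast a horizontal ray to the right from the query point and count how many polygon edges it crosses (each edge strictly once or zero times, handled with the usual half-open convention). 
Parity of crossings → even ⇒ outside.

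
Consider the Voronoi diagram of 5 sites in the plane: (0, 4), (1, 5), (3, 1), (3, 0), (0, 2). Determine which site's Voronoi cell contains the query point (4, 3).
Nearest site = (3, 1)

The Voronoi cell of site s contains exactly those query points closer to s than to any other site. Compute squared distances from q = (4, 3) to each site:
  (3 − 4)² + (1 − 3)² = 5
  (3 − 4)² + (0 − 3)² = 10
  (1 − 4)² + (5 − 3)² = 13
  (0 − 4)² + (2 − 3)² = 17
  (0 − 4)² + (4 − 3)² = 17
Minimum is attained by (3, 1), so q lies in its Voronoi cell.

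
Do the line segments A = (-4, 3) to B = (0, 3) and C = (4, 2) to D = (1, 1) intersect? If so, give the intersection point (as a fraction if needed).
No (intersection of containing lines falls outside at least one segment)

Parametrize and solve: t = 11/4, s = -1. At least one of these is outside [0, 1], so the segments do not intersect.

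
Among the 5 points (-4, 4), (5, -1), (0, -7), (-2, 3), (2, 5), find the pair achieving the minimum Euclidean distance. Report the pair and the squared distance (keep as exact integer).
Pair = ((-4, 4), (-2, 3)); squared distance = 5

Compute all C(5, 2) = 10 pairwise squared distances (x_i − x_j)² + (y_i − y_j)². The minimum is 5, attained by the pair ((-4, 4), (-2, 3)).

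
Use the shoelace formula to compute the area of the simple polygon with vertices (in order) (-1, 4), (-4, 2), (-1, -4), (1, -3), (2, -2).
Area = 49/2

Shoelace formula: Area = (1/2) |Σ_i (x_i · y_{i+1} − x_{i+1} · y_i)| (indices mod n). Compute each cross term:
  (-1)(2) − (-4)(4) = 14
  (-4)(-4) − (-1)(2) = 18
  (-1)(-3) − (1)(-4) = 7
  (1)(-2) − (2)(-3) = 4
  (2)(4) − (-1)(-2) = 6
Sum = 49, so (signed) Area = 49/2 = 49/2, |Area| = 49/2.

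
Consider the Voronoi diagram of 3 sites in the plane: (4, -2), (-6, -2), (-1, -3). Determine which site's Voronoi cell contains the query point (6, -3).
Nearest site = (4, -2)

The Voronoi cell of site s contains exactly those query points closer to s than to any other site. Compute squared distances from q = (6, -3) to each site:
  (4 − 6)² + (-2 − -3)² = 5
  (-1 − 6)² + (-3 − -3)² = 49
  (-6 − 6)² + (-2 − -3)² = 145
Minimum is attained by (4, -2), so q lies in its Voronoi cell.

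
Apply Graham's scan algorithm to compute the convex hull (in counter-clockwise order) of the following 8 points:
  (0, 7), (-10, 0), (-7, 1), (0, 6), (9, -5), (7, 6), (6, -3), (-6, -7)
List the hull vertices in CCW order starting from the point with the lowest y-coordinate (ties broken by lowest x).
Hull (CCW) = [(-6, -7), (9, -5), (7, 6), (0, 7), (-10, 0)]

Graham scan procedure:
  1. Find the pivot p₀ = point with lowest y (tie → lowest x): (-6, -7).
  2. Sort the remaining points by polar angle around p₀.
  3. Walk through sorted points, maintaining a stack; pop the top while the last three entries make a non-left turn (cross product ≤ 0).
  4. Final stack is the convex hull in CCW order: (-6, -7), (9, -5), (7, 6), (0, 7), (-10, 0).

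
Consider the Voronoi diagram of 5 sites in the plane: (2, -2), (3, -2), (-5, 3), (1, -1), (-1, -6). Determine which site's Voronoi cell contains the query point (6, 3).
Nearest site = (3, -2)

The Voronoi cell of site s contains exactly those query points closer to s than to any other site. Compute squared distances from q = (6, 3) to each site:
  (3 − 6)² + (-2 − 3)² = 34
  (1 − 6)² + (-1 − 3)² = 41
  (2 − 6)² + (-2 − 3)² = 41
  (-5 − 6)² + (3 − 3)² = 121
  (-1 − 6)² + (-6 − 3)² = 130
Minimum is attained by (3, -2), so q lies in its Voronoi cell.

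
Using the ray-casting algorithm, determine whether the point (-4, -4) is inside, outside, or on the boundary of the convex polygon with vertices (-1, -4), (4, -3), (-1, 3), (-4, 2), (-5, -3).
The point (-4, -4) lies strictly outside the polygon

Cast a horizontal ray to the right from the query point and count how many polygon edges it crosses (each edge strictly once or zero times, handled with the usual half-open convention). 
Parity of crossings → even ⇒ outside.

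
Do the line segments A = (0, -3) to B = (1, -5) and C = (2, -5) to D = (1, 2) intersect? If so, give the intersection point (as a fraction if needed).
No (intersection of containing lines falls outside at least one segment)

Parametrize and solve: t = 12/5, s = -2/5. At least one of these is outside [0, 1], so the segments do not intersect.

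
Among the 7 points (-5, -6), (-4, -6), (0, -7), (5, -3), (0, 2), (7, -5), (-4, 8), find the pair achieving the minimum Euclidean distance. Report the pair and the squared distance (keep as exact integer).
Pair = ((-5, -6), (-4, -6)); squared distance = 1

Compute all C(7, 2) = 21 pairwise squared distances (x_i − x_j)² + (y_i − y_j)². The minimum is 1, attained by the pair ((-5, -6), (-4, -6)).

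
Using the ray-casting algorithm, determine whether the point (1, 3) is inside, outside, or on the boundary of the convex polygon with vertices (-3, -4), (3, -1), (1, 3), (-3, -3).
The point (1, 3) lies on the polygon boundary

Boundary check: the query satisfies the collinearity and bounding-box conditions for some polygon edge, so it lies exactly on the boundary.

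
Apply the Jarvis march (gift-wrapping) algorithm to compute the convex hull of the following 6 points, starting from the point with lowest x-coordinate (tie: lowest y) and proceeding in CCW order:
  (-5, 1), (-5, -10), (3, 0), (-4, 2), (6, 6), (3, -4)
Hull (CCW) = [(-5, -10), (3, -4), (6, 6), (-4, 2), (-5, 1)]

Jarvis march: at each step, from the current hull vertex p, select the next vertex q as the point such that every other point lies strictly to the left of (or on) the directed line p → q. (Equivalently: for every other point r, the cross product (q − p) × (r − p) ≥ 0.)
Starting point (lowest x, tie lowest y): (-5, -10). Wrap until returning to start. Resulting hull: (-5, -10), (3, -4), (6, 6), (-4, 2), (-5, 1).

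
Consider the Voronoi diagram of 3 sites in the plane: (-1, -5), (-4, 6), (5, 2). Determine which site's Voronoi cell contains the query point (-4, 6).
Nearest site = (-4, 6)

The Voronoi cell of site s contains exactly those query points closer to s than to any other site. Compute squared distances from q = (-4, 6) to each site:
  (-4 − -4)² + (6 − 6)² = 0
  (5 − -4)² + (2 − 6)² = 97
  (-1 − -4)² + (-5 − 6)² = 130
Minimum is attained by (-4, 6), so q lies in its Voronoi cell.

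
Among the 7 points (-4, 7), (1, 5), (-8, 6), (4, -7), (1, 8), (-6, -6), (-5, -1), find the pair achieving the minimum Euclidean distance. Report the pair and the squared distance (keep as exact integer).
Pair = ((1, 5), (1, 8)); squared distance = 9

Compute all C(7, 2) = 21 pairwise squared distances (x_i − x_j)² + (y_i − y_j)². The minimum is 9, attained by the pair ((1, 5), (1, 8)).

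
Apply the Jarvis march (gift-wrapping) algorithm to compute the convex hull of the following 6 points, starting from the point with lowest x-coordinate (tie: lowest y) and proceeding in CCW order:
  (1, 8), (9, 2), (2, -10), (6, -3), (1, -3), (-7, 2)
Hull (CCW) = [(-7, 2), (2, -10), (9, 2), (1, 8)]

Jarvis march: at each step, from the current hull vertex p, select the next vertex q as the point such that every other point lies strictly to the left of (or on) the directed line p → q. (Equivalently: for every other point r, the cross product (q − p) × (r − p) ≥ 0.)
Starting point (lowest x, tie lowest y): (-7, 2). Wrap until returning to start. Resulting hull: (-7, 2), (2, -10), (9, 2), (1, 8).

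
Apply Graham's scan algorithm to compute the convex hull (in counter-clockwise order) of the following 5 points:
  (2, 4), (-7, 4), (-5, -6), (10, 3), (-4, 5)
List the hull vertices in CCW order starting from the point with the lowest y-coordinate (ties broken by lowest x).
Hull (CCW) = [(-5, -6), (10, 3), (-4, 5), (-7, 4)]

Graham scan procedure:
  1. Find the pivot p₀ = point with lowest y (tie → lowest x): (-5, -6).
  2. Sort the remaining points by polar angle around p₀.
  3. Walk through sorted points, maintaining a stack; pop the top while the last three entries make a non-left turn (cross product ≤ 0).
  4. Final stack is the convex hull in CCW order: (-5, -6), (10, 3), (-4, 5), (-7, 4).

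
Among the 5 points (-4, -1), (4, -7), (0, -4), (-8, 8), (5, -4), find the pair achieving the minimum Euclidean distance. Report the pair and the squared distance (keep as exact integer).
Pair = ((4, -7), (5, -4)); squared distance = 10

Compute all C(5, 2) = 10 pairwise squared distances (x_i − x_j)² + (y_i − y_j)². The minimum is 10, attained by the pair ((4, -7), (5, -4)).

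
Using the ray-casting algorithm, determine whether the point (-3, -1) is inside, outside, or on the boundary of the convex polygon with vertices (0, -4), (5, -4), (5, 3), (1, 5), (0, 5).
The point (-3, -1) lies strictly outside the polygon

Cast a horizontal ray to the right from the query point and count how many polygon edges it crosses (each edge strictly once or zero times, handled with the usual half-open convention). 
Parity of crossings → even ⇒ outside.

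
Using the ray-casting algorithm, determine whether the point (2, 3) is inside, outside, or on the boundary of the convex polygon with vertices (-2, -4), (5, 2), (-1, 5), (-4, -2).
The point (2, 3) lies strictly inside the polygon

Cast a horizontal ray to the right from the query point and count how many polygon edges it crosses (each edge strictly once or zero times, handled with the usual half-open convention). 
Parity of crossings → odd ⇒ inside.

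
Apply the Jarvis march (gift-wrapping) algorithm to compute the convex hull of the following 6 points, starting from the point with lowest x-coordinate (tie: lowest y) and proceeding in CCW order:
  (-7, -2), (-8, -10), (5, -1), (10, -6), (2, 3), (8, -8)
Hull (CCW) = [(-8, -10), (8, -8), (10, -6), (2, 3), (-7, -2)]

Jarvis march: at each step, from the current hull vertex p, select the next vertex q as the point such that every other point lies strictly to the left of (or on) the directed line p → q. (Equivalently: for every other point r, the cross product (q − p) × (r − p) ≥ 0.)
Starting point (lowest x, tie lowest y): (-8, -10). Wrap until returning to start. Resulting hull: (-8, -10), (8, -8), (10, -6), (2, 3), (-7, -2).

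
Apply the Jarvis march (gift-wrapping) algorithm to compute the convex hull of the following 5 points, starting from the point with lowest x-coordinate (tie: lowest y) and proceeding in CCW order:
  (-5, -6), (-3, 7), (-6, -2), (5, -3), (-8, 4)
Hull (CCW) = [(-8, 4), (-5, -6), (5, -3), (-3, 7)]

Jarvis march: at each step, from the current hull vertex p, select the next vertex q as the point such that every other point lies strictly to the left of (or on) the directed line p → q. (Equivalently: for every other point r, the cross product (q − p) × (r − p) ≥ 0.)
Starting point (lowest x, tie lowest y): (-8, 4). Wrap until returning to start. Resulting hull: (-8, 4), (-5, -6), (5, -3), (-3, 7).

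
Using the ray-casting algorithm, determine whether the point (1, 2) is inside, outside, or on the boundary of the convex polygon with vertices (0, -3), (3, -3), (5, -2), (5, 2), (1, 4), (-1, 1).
The point (1, 2) lies strictly inside the polygon

Cast a horizontal ray to the right from the query point and count how many polygon edges it crosses (each edge strictly once or zero times, handled with the usual half-open convention). 
Parity of crossings → odd ⇒ inside.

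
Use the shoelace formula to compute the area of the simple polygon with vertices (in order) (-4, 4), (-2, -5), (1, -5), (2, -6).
Area = 31/2

Shoelace formula: Area = (1/2) |Σ_i (x_i · y_{i+1} − x_{i+1} · y_i)| (indices mod n). Compute each cross term:
  (-4)(-5) − (-2)(4) = 28
  (-2)(-5) − (1)(-5) = 15
  (1)(-6) − (2)(-5) = 4
  (2)(4) − (-4)(-6) = -16
Sum = 31, so (signed) Area = 31/2 = 31/2, |Area| = 31/2.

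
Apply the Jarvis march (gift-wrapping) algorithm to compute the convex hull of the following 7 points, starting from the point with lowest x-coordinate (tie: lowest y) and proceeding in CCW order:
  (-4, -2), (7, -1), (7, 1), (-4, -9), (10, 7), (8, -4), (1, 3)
Hull (CCW) = [(-4, -9), (8, -4), (10, 7), (1, 3), (-4, -2)]

Jarvis march: at each step, from the current hull vertex p, select the next vertex q as the point such that every other point lies strictly to the left of (or on) the directed line p → q. (Equivalently: for every other point r, the cross product (q − p) × (r − p) ≥ 0.)
Starting point (lowest x, tie lowest y): (-4, -9). Wrap until returning to start. Resulting hull: (-4, -9), (8, -4), (10, 7), (1, 3), (-4, -2).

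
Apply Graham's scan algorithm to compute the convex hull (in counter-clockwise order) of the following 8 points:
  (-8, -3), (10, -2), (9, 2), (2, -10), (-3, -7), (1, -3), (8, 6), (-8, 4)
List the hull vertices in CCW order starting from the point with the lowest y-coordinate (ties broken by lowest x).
Hull (CCW) = [(2, -10), (10, -2), (8, 6), (-8, 4), (-8, -3), (-3, -7)]

Graham scan procedure:
  1. Find the pivot p₀ = point with lowest y (tie → lowest x): (2, -10).
  2. Sort the remaining points by polar angle around p₀.
  3. Walk through sorted points, maintaining a stack; pop the top while the last three entries make a non-left turn (cross product ≤ 0).
  4. Final stack is the convex hull in CCW order: (2, -10), (10, -2), (8, 6), (-8, 4), (-8, -3), (-3, -7).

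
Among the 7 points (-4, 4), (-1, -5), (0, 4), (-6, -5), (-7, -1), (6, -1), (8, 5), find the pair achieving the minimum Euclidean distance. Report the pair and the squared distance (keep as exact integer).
Pair = ((-4, 4), (0, 4)); squared distance = 16

Compute all C(7, 2) = 21 pairwise squared distances (x_i − x_j)² + (y_i − y_j)². The minimum is 16, attained by the pair ((-4, 4), (0, 4)).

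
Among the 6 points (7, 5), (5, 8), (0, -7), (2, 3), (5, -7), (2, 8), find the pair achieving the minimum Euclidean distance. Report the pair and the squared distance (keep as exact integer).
Pair = ((5, 8), (2, 8)); squared distance = 9

Compute all C(6, 2) = 15 pairwise squared distances (x_i − x_j)² + (y_i − y_j)². The minimum is 9, attained by the pair ((5, 8), (2, 8)).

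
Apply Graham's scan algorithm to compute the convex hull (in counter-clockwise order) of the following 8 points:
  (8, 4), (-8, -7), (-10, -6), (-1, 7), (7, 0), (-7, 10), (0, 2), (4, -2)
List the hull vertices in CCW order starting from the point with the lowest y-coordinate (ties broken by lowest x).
Hull (CCW) = [(-8, -7), (4, -2), (7, 0), (8, 4), (-7, 10), (-10, -6)]

Graham scan procedure:
  1. Find the pivot p₀ = point with lowest y (tie → lowest x): (-8, -7).
  2. Sort the remaining points by polar angle around p₀.
  3. Walk through sorted points, maintaining a stack; pop the top while the last three entries make a non-left turn (cross product ≤ 0).
  4. Final stack is the convex hull in CCW order: (-8, -7), (4, -2), (7, 0), (8, 4), (-7, 10), (-10, -6).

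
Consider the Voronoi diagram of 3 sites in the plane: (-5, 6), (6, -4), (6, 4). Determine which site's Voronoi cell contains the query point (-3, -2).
Nearest site = (-5, 6)

The Voronoi cell of site s contains exactly those query points closer to s than to any other site. Compute squared distances from q = (-3, -2) to each site:
  (-5 − -3)² + (6 − -2)² = 68
  (6 − -3)² + (-4 − -2)² = 85
  (6 − -3)² + (4 − -2)² = 117
Minimum is attained by (-5, 6), so q lies in its Voronoi cell.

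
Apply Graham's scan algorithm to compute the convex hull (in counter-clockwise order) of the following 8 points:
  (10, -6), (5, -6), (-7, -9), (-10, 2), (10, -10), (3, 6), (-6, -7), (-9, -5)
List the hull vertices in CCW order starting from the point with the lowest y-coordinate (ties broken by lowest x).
Hull (CCW) = [(10, -10), (10, -6), (3, 6), (-10, 2), (-9, -5), (-7, -9)]

Graham scan procedure:
  1. Find the pivot p₀ = point with lowest y (tie → lowest x): (10, -10).
  2. Sort the remaining points by polar angle around p₀.
  3. Walk through sorted points, maintaining a stack; pop the top while the last three entries make a non-left turn (cross product ≤ 0).
  4. Final stack is the convex hull in CCW order: (10, -10), (10, -6), (3, 6), (-10, 2), (-9, -5), (-7, -9).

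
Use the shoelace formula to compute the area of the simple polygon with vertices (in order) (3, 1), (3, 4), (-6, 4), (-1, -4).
Area = 42

Shoelace formula: Area = (1/2) |Σ_i (x_i · y_{i+1} − x_{i+1} · y_i)| (indices mod n). Compute each cross term:
  (3)(4) − (3)(1) = 9
  (3)(4) − (-6)(4) = 36
  (-6)(-4) − (-1)(4) = 28
  (-1)(1) − (3)(-4) = 11
Sum = 84, so (signed) Area = 84/2 = 42, |Area| = 42.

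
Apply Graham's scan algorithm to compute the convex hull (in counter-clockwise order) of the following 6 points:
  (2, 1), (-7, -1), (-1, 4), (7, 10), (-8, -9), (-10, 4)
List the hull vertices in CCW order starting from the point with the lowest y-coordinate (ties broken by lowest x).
Hull (CCW) = [(-8, -9), (2, 1), (7, 10), (-10, 4)]

Graham scan procedure:
  1. Find the pivot p₀ = point with lowest y (tie → lowest x): (-8, -9).
  2. Sort the remaining points by polar angle around p₀.
  3. Walk through sorted points, maintaining a stack; pop the top while the last three entries make a non-left turn (cross product ≤ 0).
  4. Final stack is the convex hull in CCW order: (-8, -9), (2, 1), (7, 10), (-10, 4).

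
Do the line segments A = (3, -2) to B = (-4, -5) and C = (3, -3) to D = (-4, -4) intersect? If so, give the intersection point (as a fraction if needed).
Yes; intersection at (-1/2, -7/2) (t = 1/2 on AB, s = 1/2 on CD)

Parametrize AB as A + t(B − A) = (3 + -7 t, -2 + -3 t) and CD as C + s(D − C) = (3 + -7 s, -3 + -1 s). Solve the linear system for (t, s). Determinant = 14 ≠ 0, so a unique intersection of the containing lines exists. Solution: t = 1/2, s = 1/2 — both in [0, 1], so the segments cross. Intersection point: (-1/2, -7/2).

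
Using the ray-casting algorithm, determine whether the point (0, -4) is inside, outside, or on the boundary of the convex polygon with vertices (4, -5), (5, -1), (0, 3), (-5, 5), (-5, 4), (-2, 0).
The point (0, -4) lies strictly outside the polygon

Cast a horizontal ray to the right from the query point and count how many polygon edges it crosses (each edge strictly once or zero times, handled with the usual half-open convention). 
Parity of crossings → even ⇒ outside.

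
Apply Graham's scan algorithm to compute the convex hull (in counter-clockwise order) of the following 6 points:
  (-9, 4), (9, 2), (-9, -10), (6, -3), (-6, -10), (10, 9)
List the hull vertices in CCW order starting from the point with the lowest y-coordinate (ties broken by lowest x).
Hull (CCW) = [(-9, -10), (-6, -10), (6, -3), (9, 2), (10, 9), (-9, 4)]

Graham scan procedure:
  1. Find the pivot p₀ = point with lowest y (tie → lowest x): (-9, -10).
  2. Sort the remaining points by polar angle around p₀.
  3. Walk through sorted points, maintaining a stack; pop the top while the last three entries make a non-left turn (cross product ≤ 0).
  4. Final stack is the convex hull in CCW order: (-9, -10), (-6, -10), (6, -3), (9, 2), (10, 9), (-9, 4).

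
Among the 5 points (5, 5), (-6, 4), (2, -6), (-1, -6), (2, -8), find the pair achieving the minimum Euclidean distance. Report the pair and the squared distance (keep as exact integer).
Pair = ((2, -6), (2, -8)); squared distance = 4

Compute all C(5, 2) = 10 pairwise squared distances (x_i − x_j)² + (y_i − y_j)². The minimum is 4, attained by the pair ((2, -6), (2, -8)).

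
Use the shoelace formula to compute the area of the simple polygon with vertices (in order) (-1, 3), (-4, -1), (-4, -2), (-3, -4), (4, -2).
Area = 59/2

Shoelace formula: Area = (1/2) |Σ_i (x_i · y_{i+1} − x_{i+1} · y_i)| (indices mod n). Compute each cross term:
  (-1)(-1) − (-4)(3) = 13
  (-4)(-2) − (-4)(-1) = 4
  (-4)(-4) − (-3)(-2) = 10
  (-3)(-2) − (4)(-4) = 22
  (4)(3) − (-1)(-2) = 10
Sum = 59, so (signed) Area = 59/2 = 59/2, |Area| = 59/2.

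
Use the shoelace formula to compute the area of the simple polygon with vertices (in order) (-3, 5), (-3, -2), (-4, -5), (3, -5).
Area = 63/2

Shoelace formula: Area = (1/2) |Σ_i (x_i · y_{i+1} − x_{i+1} · y_i)| (indices mod n). Compute each cross term:
  (-3)(-2) − (-3)(5) = 21
  (-3)(-5) − (-4)(-2) = 7
  (-4)(-5) − (3)(-5) = 35
  (3)(5) − (-3)(-5) = 0
Sum = 63, so (signed) Area = 63/2 = 63/2, |Area| = 63/2.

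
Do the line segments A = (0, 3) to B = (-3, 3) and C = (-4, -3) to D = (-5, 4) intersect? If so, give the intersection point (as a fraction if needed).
No (intersection of containing lines falls outside at least one segment)

Parametrize and solve: t = 34/21, s = 6/7. At least one of these is outside [0, 1], so the segments do not intersect.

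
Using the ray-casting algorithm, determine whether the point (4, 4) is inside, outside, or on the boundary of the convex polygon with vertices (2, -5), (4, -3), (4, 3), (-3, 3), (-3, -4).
The point (4, 4) lies strictly outside the polygon

Cast a horizontal ray to the right from the query point and count how many polygon edges it crosses (each edge strictly once or zero times, handled with the usual half-open convention). 
Parity of crossings → even ⇒ outside.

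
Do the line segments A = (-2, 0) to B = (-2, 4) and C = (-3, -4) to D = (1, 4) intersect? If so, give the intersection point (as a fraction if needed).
No (intersection of containing lines falls outside at least one segment)

Parametrize and solve: t = -1/2, s = 1/4. At least one of these is outside [0, 1], so the segments do not intersect.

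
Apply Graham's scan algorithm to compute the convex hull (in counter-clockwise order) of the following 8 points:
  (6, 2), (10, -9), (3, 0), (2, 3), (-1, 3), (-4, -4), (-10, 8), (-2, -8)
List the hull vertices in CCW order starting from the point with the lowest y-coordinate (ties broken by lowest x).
Hull (CCW) = [(10, -9), (6, 2), (-10, 8), (-2, -8)]

Graham scan procedure:
  1. Find the pivot p₀ = point with lowest y (tie → lowest x): (10, -9).
  2. Sort the remaining points by polar angle around p₀.
  3. Walk through sorted points, maintaining a stack; pop the top while the last three entries make a non-left turn (cross product ≤ 0).
  4. Final stack is the convex hull in CCW order: (10, -9), (6, 2), (-10, 8), (-2, -8).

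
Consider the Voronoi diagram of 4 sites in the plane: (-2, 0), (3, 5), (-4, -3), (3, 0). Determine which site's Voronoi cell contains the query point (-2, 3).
Nearest site = (-2, 0)

The Voronoi cell of site s contains exactly those query points closer to s than to any other site. Compute squared distances from q = (-2, 3) to each site:
  (-2 − -2)² + (0 − 3)² = 9
  (3 − -2)² + (5 − 3)² = 29
  (3 − -2)² + (0 − 3)² = 34
  (-4 − -2)² + (-3 − 3)² = 40
Minimum is attained by (-2, 0), so q lies in its Voronoi cell.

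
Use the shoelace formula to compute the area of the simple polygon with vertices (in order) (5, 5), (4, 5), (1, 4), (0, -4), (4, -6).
Area = 39

Shoelace formula: Area = (1/2) |Σ_i (x_i · y_{i+1} − x_{i+1} · y_i)| (indices mod n). Compute each cross term:
  (5)(5) − (4)(5) = 5
  (4)(4) − (1)(5) = 11
  (1)(-4) − (0)(4) = -4
  (0)(-6) − (4)(-4) = 16
  (4)(5) − (5)(-6) = 50
Sum = 78, so (signed) Area = 78/2 = 39, |Area| = 39.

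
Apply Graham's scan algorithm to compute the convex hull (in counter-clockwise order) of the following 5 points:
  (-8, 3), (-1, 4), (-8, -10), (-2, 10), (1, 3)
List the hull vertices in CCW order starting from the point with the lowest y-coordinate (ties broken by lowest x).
Hull (CCW) = [(-8, -10), (1, 3), (-2, 10), (-8, 3)]

Graham scan procedure:
  1. Find the pivot p₀ = point with lowest y (tie → lowest x): (-8, -10).
  2. Sort the remaining points by polar angle around p₀.
  3. Walk through sorted points, maintaining a stack; pop the top while the last three entries make a non-left turn (cross product ≤ 0).
  4. Final stack is the convex hull in CCW order: (-8, -10), (1, 3), (-2, 10), (-8, 3).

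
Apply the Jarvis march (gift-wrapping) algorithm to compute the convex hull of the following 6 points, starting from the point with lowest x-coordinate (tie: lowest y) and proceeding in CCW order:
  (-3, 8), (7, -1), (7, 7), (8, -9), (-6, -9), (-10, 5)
Hull (CCW) = [(-10, 5), (-6, -9), (8, -9), (7, 7), (-3, 8)]

Jarvis march: at each step, from the current hull vertex p, select the next vertex q as the point such that every other point lies strictly to the left of (or on) the directed line p → q. (Equivalently: for every other point r, the cross product (q − p) × (r − p) ≥ 0.)
Starting point (lowest x, tie lowest y): (-10, 5). Wrap until returning to start. Resulting hull: (-10, 5), (-6, -9), (8, -9), (7, 7), (-3, 8).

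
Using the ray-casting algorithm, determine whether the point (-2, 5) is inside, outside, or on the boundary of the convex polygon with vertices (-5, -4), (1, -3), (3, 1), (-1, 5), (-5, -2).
The point (-2, 5) lies strictly outside the polygon

Cast a horizontal ray to the right from the query point and count how many polygon edges it crosses (each edge strictly once or zero times, handled with the usual half-open convention). 
Parity of crossings → even ⇒ outside.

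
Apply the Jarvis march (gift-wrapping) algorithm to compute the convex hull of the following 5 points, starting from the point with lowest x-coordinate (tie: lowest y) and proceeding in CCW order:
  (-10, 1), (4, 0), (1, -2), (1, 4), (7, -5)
Hull (CCW) = [(-10, 1), (7, -5), (4, 0), (1, 4)]

Jarvis march: at each step, from the current hull vertex p, select the next vertex q as the point such that every other point lies strictly to the left of (or on) the directed line p → q. (Equivalently: for every other point r, the cross product (q − p) × (r − p) ≥ 0.)
Starting point (lowest x, tie lowest y): (-10, 1). Wrap until returning to start. Resulting hull: (-10, 1), (7, -5), (4, 0), (1, 4).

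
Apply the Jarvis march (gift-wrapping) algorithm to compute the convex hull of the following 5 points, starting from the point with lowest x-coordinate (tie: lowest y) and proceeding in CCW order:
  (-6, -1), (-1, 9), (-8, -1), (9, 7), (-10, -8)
Hull (CCW) = [(-10, -8), (9, 7), (-1, 9), (-8, -1)]

Jarvis march: at each step, from the current hull vertex p, select the next vertex q as the point such that every other point lies strictly to the left of (or on) the directed line p → q. (Equivalently: for every other point r, the cross product (q − p) × (r − p) ≥ 0.)
Starting point (lowest x, tie lowest y): (-10, -8). Wrap until returning to start. Resulting hull: (-10, -8), (9, 7), (-1, 9), (-8, -1).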